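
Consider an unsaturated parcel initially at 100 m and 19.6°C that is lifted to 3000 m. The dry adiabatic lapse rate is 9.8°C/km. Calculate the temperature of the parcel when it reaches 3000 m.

From 100 m to 3000 m (dry adiabatic): cools by 9.8 × 2.9 = 28.42°C, giving -8.82°C.

-8.82°C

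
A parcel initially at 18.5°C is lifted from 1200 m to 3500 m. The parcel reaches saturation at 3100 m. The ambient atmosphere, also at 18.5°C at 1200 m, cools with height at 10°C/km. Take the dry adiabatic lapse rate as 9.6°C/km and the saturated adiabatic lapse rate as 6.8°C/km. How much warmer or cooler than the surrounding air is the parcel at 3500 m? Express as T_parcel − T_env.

Parcel:
  1200 → 3100 m (dry, 9.6°C/km): ΔT = -9.6 × 1.9 = -18.24°C → T = 0.26°C
  3100 → 3500 m (saturated, 6.8°C/km): ΔT = -6.8 × 0.4 = -2.72°C → T = -2.46°C
Environment:
  1200 → 3500 m (environment, 10°C/km): ΔT = -10 × 2.3 = -23°C → T = -4.5°C
T_parcel − T_env = -2.46 − (-4.5) = +2.04°C

+2.04°C (parcel warmer than environment)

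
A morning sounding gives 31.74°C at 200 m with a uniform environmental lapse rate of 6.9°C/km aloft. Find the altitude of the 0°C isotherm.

Height above start = (31.74 − 0) / 6.9 = 4.6 km
Altitude = 200 m + 4600 m = 4800 m

4800 m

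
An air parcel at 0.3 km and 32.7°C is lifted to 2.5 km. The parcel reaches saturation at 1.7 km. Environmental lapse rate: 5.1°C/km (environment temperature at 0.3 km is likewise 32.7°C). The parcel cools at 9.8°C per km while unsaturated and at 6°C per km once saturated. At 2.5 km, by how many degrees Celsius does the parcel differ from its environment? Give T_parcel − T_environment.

Parcel:
  From 300 m to 1700 m (dry): cools by 9.8 × 1.4 = 13.72°C, giving 18.98°C.
  From 1700 m to 2500 m (saturated): cools by 6 × 0.8 = 4.8°C, giving 14.18°C.
Environment:
  From 300 m to 2500 m (environment): cools by 5.1 × 2.2 = 11.22°C, giving 21.48°C.
T_parcel − T_env = 14.18 − 21.48 = -7.3°C

-7.3°C (parcel cooler than environment)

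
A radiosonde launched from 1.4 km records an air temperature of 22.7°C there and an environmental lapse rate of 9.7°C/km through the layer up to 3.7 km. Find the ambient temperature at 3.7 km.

From 1400 m to 3700 m (environmental): cools by 9.7 × 2.3 = 22.31°C, giving 0.39°C.

0.39°C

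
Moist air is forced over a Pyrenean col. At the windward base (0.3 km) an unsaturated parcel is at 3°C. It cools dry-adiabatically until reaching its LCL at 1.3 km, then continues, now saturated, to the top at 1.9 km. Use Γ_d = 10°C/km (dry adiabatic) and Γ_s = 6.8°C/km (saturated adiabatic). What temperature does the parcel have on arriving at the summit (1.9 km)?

Dry to 1300 m: -10 × 1 km = -10°C, so T = -7°C.
Saturated to 1900 m: -6.8 × 0.6 km = -4.08°C, so T = -11.08°C.

-11.08°C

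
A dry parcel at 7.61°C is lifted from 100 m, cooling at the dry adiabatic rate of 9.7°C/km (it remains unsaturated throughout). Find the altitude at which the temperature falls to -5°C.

1400 m

Height above start = (7.61 − (-5)) / 9.7 = 1.3 km
Altitude = 100 m + 1300 m = 1400 m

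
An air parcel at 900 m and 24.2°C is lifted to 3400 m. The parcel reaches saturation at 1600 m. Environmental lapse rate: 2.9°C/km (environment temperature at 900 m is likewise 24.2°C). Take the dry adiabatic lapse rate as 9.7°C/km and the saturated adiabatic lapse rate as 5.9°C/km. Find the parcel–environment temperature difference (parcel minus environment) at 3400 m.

Parcel:
  900–1600 m, dry: Δz = 0.7 km ⇒ ΔT = -6.79°C; T = 17.41°C
  1600–3400 m, saturated: Δz = 1.8 km ⇒ ΔT = -10.62°C; T = 6.79°C
Environment:
  900–3400 m, environment: Δz = 2.5 km ⇒ ΔT = -7.25°C; T = 16.95°C
T_parcel − T_env = 6.79 − 16.95 = -10.16°C

-10.16°C (parcel cooler than environment)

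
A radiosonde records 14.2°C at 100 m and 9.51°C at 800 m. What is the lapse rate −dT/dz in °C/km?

6.7°C/km

Γ = −ΔT/Δz = (14.2 − 9.51) / (800 − 100) m
  = 4.69°C / 0.7 km = 6.7°C/km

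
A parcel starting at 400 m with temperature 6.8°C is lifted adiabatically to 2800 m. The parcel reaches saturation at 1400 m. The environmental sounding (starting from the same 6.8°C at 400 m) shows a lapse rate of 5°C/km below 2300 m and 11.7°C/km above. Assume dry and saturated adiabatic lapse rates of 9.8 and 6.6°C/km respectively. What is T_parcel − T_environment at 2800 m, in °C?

-3.69°C (parcel cooler than environment)

Parcel:
  400 → 1400 m (dry, 9.8°C/km): ΔT = -9.8 × 1 = -9.8°C → T = -3°C
  1400 → 2800 m (saturated, 6.6°C/km): ΔT = -6.6 × 1.4 = -9.24°C → T = -12.24°C
Environment:
  400 → 2300 m (environment, lower layer, 5°C/km): ΔT = -5 × 1.9 = -9.5°C → T = -2.7°C
  2300 → 2800 m (environment, upper layer, 11.7°C/km): ΔT = -11.7 × 0.5 = -5.85°C → T = -8.55°C
T_parcel − T_env = -12.24 − (-8.55) = -3.69°C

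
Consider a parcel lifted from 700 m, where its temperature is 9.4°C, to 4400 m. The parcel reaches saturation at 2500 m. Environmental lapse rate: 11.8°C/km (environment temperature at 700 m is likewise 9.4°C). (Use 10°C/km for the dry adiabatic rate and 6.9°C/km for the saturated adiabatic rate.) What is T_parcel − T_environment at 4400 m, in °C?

Parcel:
  Dry to 2500 m: -10 × 1.8 km = -18°C, so T = -8.6°C.
  Saturated to 4400 m: -6.9 × 1.9 km = -13.11°C, so T = -21.71°C.
Environment:
  Environment to 4400 m: -11.8 × 3.7 km = -43.66°C, so T = -34.26°C.
T_parcel − T_env = -21.71 − (-34.26) = +12.55°C

+12.55°C (parcel warmer than environment)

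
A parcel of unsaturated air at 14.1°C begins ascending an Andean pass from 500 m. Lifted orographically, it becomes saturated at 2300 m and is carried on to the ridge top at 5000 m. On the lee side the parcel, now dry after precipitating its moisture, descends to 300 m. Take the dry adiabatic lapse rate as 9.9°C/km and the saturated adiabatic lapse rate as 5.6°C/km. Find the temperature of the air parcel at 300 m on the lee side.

27.69°C

From 500 m to 2300 m (dry): cools by 9.9 × 1.8 = 17.82°C, giving -3.72°C.
From 2300 m to 5000 m (saturated): cools by 5.6 × 2.7 = 15.12°C, giving -18.84°C.
From 5000 m to 300 m (dry descent): warms by 9.9 × 4.7 = 46.53°C, giving 27.69°C.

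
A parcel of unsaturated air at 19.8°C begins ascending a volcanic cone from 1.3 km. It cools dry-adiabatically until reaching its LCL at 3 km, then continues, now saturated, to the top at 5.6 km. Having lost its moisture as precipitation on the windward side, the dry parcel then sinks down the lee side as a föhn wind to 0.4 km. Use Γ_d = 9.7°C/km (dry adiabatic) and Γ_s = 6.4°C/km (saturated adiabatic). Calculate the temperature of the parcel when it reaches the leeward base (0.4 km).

37.11°C

1300 → 3000 m (dry, 9.7°C/km): ΔT = -9.7 × 1.7 = -16.49°C → T = 3.31°C
3000 → 5600 m (saturated, 6.4°C/km): ΔT = -6.4 × 2.6 = -16.64°C → T = -13.33°C
5600 → 400 m (dry descent, 9.7°C/km): ΔT = +9.7 × 5.2 = +50.44°C → T = 37.11°C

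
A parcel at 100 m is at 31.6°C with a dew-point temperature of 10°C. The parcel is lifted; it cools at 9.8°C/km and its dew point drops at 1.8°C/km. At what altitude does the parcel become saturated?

T and T_d converge at 9.8 − 1.8 = 8°C per km
Height above start = (31.6 − 10) / 8 = 2.7 km
LCL altitude = 100 m + 2700 m = 2800 m

2800 m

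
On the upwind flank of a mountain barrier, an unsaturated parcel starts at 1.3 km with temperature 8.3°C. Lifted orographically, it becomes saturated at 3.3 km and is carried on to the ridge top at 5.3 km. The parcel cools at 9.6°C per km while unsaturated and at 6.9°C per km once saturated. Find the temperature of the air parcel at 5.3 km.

-24.7°C

1300 → 3300 m (dry, 9.6°C/km): ΔT = -9.6 × 2 = -19.2°C → T = -10.9°C
3300 → 5300 m (saturated, 6.9°C/km): ΔT = -6.9 × 2 = -13.8°C → T = -24.7°C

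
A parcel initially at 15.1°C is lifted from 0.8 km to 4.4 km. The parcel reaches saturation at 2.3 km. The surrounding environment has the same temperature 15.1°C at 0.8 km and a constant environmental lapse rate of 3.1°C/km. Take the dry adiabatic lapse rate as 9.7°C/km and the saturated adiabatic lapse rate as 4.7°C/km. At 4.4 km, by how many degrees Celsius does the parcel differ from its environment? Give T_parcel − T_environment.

Parcel:
  Dry to 2300 m: -9.7 × 1.5 km = -14.55°C, so T = 0.55°C.
  Saturated to 4400 m: -4.7 × 2.1 km = -9.87°C, so T = -9.32°C.
Environment:
  Environment to 4400 m: -3.1 × 3.6 km = -11.16°C, so T = 3.94°C.
T_parcel − T_env = -9.32 − 3.94 = -13.26°C

-13.26°C (parcel cooler than environment)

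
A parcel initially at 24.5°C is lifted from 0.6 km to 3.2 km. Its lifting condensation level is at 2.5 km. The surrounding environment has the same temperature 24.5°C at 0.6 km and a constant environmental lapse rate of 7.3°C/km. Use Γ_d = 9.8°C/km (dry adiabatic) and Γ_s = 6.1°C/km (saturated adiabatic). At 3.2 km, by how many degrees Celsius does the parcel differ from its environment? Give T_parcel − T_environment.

Parcel:
  600–2500 m, dry: Δz = 1.9 km ⇒ ΔT = -18.62°C; T = 5.88°C
  2500–3200 m, saturated: Δz = 0.7 km ⇒ ΔT = -4.27°C; T = 1.61°C
Environment:
  600–3200 m, environment: Δz = 2.6 km ⇒ ΔT = -18.98°C; T = 5.52°C
T_parcel − T_env = 1.61 − 5.52 = -3.91°C

-3.91°C (parcel cooler than environment)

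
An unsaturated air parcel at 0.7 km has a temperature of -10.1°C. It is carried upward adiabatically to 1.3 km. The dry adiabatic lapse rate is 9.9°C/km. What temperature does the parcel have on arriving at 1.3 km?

Dry adiabatic to 1300 m: -9.9 × 0.6 km = -5.94°C, so T = -16.04°C.

-16.04°C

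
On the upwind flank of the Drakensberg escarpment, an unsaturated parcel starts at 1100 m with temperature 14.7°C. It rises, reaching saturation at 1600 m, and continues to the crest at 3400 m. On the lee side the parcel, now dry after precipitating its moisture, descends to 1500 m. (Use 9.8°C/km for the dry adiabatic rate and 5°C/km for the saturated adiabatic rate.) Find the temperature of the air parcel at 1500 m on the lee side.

1100 → 1600 m (dry, 9.8°C/km): ΔT = -9.8 × 0.5 = -4.9°C → T = 9.8°C
1600 → 3400 m (saturated, 5°C/km): ΔT = -5 × 1.8 = -9°C → T = 0.8°C
3400 → 1500 m (dry descent, 9.8°C/km): ΔT = +9.8 × 1.9 = +18.62°C → T = 19.42°C

19.42°C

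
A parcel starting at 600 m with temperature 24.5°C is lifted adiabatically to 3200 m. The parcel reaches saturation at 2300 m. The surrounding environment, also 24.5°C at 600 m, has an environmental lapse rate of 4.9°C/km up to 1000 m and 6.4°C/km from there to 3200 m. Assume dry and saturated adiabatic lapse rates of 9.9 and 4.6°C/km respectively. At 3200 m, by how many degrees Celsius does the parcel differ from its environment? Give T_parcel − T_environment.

-4.93°C (parcel cooler than environment)

Parcel:
  From 600 m to 2300 m (dry): cools by 9.9 × 1.7 = 16.83°C, giving 7.67°C.
  From 2300 m to 3200 m (saturated): cools by 4.6 × 0.9 = 4.14°C, giving 3.53°C.
Environment:
  From 600 m to 1000 m (environment, lower layer): cools by 4.9 × 0.4 = 1.96°C, giving 22.54°C.
  From 1000 m to 3200 m (environment, upper layer): cools by 6.4 × 2.2 = 14.08°C, giving 8.46°C.
T_parcel − T_env = 3.53 − 8.46 = -4.93°C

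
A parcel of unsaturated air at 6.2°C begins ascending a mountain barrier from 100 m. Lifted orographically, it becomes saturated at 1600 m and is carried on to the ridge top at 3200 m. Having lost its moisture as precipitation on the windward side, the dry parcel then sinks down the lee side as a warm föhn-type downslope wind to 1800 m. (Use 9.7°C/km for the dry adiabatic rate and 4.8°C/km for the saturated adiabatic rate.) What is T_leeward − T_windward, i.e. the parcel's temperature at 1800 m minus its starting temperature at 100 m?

Dry to 1600 m: -9.7 × 1.5 km = -14.55°C, so T = -8.35°C.
Saturated to 3200 m: -4.8 × 1.6 km = -7.68°C, so T = -16.03°C.
Dry descent to 1800 m: +9.7 × 1.4 km = +13.58°C, so T = -2.45°C.
Net change vs windward start: -2.45 − 6.2 = -8.65°C

-8.65°C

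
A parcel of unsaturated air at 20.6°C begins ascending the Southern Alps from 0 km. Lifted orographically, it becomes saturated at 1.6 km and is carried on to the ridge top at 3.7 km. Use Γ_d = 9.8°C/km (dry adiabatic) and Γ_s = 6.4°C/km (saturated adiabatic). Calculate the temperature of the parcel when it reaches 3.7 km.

0–1600 m, dry: Δz = 1.6 km ⇒ ΔT = -15.68°C; T = 4.92°C
1600–3700 m, saturated: Δz = 2.1 km ⇒ ΔT = -13.44°C; T = -8.52°C

-8.52°C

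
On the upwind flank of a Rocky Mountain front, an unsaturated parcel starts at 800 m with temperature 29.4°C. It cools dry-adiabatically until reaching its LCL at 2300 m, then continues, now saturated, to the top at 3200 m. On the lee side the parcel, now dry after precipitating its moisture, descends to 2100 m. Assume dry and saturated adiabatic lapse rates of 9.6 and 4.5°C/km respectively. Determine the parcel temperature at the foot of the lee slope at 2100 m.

21.51°C

Dry to 2300 m: -9.6 × 1.5 km = -14.4°C, so T = 15°C.
Saturated to 3200 m: -4.5 × 0.9 km = -4.05°C, so T = 10.95°C.
Dry descent to 2100 m: +9.6 × 1.1 km = +10.56°C, so T = 21.51°C.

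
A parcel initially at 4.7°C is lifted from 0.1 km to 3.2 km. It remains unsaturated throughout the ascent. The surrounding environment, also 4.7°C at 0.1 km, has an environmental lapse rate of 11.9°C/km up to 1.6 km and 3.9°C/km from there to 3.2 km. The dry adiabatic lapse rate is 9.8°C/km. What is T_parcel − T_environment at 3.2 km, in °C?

Parcel:
  Dry to 3200 m: -9.8 × 3.1 km = -30.38°C, so T = -25.68°C.
Environment:
  Environment, lower layer to 1600 m: -11.9 × 1.5 km = -17.85°C, so T = -13.15°C.
  Environment, upper layer to 3200 m: -3.9 × 1.6 km = -6.24°C, so T = -19.39°C.
T_parcel − T_env = -25.68 − (-19.39) = -6.29°C

-6.29°C (parcel cooler than environment)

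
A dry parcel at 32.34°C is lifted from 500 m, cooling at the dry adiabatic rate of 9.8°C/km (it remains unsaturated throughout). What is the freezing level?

3800 m

Height above start = (32.34 − 0) / 9.8 = 3.3 km
Altitude = 500 m + 3300 m = 3800 m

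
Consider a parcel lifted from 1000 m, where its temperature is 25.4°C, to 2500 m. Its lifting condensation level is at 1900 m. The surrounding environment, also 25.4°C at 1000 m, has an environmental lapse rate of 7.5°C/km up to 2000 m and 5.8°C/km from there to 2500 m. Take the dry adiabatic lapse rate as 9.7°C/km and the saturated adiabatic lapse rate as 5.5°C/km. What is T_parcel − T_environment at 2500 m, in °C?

Parcel:
  1000–1900 m, dry: Δz = 0.9 km ⇒ ΔT = -8.73°C; T = 16.67°C
  1900–2500 m, saturated: Δz = 0.6 km ⇒ ΔT = -3.3°C; T = 13.37°C
Environment:
  1000–2000 m, environment, lower layer: Δz = 1 km ⇒ ΔT = -7.5°C; T = 17.9°C
  2000–2500 m, environment, upper layer: Δz = 0.5 km ⇒ ΔT = -2.9°C; T = 15°C
T_parcel − T_env = 13.37 − 15 = -1.63°C

-1.63°C (parcel cooler than environment)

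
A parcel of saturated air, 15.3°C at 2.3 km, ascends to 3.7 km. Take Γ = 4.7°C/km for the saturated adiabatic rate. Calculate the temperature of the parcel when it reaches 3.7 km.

Saturated adiabatic to 3700 m: -4.7 × 1.4 km = -6.58°C, so T = 8.72°C.

8.72°C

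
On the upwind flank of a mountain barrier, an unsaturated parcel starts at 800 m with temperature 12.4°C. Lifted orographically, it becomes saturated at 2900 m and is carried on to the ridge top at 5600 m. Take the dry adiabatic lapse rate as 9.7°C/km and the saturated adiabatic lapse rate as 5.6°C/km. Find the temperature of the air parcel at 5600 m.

-23.09°C

800–2900 m, dry: Δz = 2.1 km ⇒ ΔT = -20.37°C; T = -7.97°C
2900–5600 m, saturated: Δz = 2.7 km ⇒ ΔT = -15.12°C; T = -23.09°C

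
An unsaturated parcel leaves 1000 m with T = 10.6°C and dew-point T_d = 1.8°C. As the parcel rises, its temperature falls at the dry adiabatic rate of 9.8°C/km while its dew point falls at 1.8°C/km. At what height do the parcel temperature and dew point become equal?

T and T_d converge at 9.8 − 1.8 = 8°C per km
Height above start = (10.6 − 1.8) / 8 = 1.1 km
LCL altitude = 1000 m + 1100 m = 2100 m

2100 m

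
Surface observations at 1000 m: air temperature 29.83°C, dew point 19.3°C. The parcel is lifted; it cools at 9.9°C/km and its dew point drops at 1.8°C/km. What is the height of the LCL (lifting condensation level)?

2300 m

T and T_d converge at 9.9 − 1.8 = 8.1°C per km
Height above start = (29.83 − 19.3) / 8.1 = 1.3 km
LCL altitude = 1000 m + 1300 m = 2300 m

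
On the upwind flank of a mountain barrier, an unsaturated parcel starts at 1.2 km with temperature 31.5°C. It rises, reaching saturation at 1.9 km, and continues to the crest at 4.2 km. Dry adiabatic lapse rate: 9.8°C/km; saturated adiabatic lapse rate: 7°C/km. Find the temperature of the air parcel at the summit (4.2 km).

1200–1900 m, dry: Δz = 0.7 km ⇒ ΔT = -6.86°C; T = 24.64°C
1900–4200 m, saturated: Δz = 2.3 km ⇒ ΔT = -16.1°C; T = 8.54°C

8.54°C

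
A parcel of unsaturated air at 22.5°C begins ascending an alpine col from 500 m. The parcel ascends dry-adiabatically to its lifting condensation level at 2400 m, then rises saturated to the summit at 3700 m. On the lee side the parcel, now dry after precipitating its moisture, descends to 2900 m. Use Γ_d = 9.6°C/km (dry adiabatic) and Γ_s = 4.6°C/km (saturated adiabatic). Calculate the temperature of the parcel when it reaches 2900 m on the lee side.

500 → 2400 m (dry, 9.6°C/km): ΔT = -9.6 × 1.9 = -18.24°C → T = 4.26°C
2400 → 3700 m (saturated, 4.6°C/km): ΔT = -4.6 × 1.3 = -5.98°C → T = -1.72°C
3700 → 2900 m (dry descent, 9.6°C/km): ΔT = +9.6 × 0.8 = +7.68°C → T = 5.96°C

5.96°C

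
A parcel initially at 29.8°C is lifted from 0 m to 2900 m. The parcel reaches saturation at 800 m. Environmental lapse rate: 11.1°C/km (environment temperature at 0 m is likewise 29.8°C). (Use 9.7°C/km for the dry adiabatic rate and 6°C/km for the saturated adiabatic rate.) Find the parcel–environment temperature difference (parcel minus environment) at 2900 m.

+11.83°C (parcel warmer than environment)

Parcel:
  0–800 m, dry: Δz = 0.8 km ⇒ ΔT = -7.76°C; T = 22.04°C
  800–2900 m, saturated: Δz = 2.1 km ⇒ ΔT = -12.6°C; T = 9.44°C
Environment:
  0–2900 m, environment: Δz = 2.9 km ⇒ ΔT = -32.19°C; T = -2.39°C
T_parcel − T_env = 9.44 − (-2.39) = +11.83°C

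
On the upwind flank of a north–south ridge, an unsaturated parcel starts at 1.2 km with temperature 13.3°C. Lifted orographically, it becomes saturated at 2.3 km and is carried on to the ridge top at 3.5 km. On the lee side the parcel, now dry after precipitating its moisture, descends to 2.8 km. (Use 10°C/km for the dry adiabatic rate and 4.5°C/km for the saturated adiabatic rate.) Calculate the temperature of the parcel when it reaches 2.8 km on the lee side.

From 1200 m to 2300 m (dry): cools by 10 × 1.1 = 11°C, giving 2.3°C.
From 2300 m to 3500 m (saturated): cools by 4.5 × 1.2 = 5.4°C, giving -3.1°C.
From 3500 m to 2800 m (dry descent): warms by 10 × 0.7 = 7°C, giving 3.9°C.

3.9°C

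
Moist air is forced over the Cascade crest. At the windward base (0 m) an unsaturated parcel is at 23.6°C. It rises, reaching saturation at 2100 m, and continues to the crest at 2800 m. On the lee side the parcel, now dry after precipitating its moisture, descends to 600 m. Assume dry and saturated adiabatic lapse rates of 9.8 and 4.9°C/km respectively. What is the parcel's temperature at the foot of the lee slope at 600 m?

21.15°C

From 0 m to 2100 m (dry): cools by 9.8 × 2.1 = 20.58°C, giving 3.02°C.
From 2100 m to 2800 m (saturated): cools by 4.9 × 0.7 = 3.43°C, giving -0.41°C.
From 2800 m to 600 m (dry descent): warms by 9.8 × 2.2 = 21.56°C, giving 21.15°C.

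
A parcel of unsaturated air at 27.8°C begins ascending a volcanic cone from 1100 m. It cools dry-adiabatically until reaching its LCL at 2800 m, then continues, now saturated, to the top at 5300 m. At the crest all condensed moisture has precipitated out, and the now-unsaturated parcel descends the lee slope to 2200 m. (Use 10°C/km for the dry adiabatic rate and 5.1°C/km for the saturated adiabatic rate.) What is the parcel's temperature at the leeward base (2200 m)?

Dry to 2800 m: -10 × 1.7 km = -17°C, so T = 10.8°C.
Saturated to 5300 m: -5.1 × 2.5 km = -12.75°C, so T = -1.95°C.
Dry descent to 2200 m: +10 × 3.1 km = +31°C, so T = 29.05°C.

29.05°C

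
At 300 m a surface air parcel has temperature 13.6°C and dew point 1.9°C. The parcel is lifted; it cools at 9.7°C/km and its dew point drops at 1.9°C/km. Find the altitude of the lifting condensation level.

T and T_d converge at 9.7 − 1.9 = 7.8°C per km
Height above start = (13.6 − 1.9) / 7.8 = 1.5 km
LCL altitude = 300 m + 1500 m = 1800 m

1800 m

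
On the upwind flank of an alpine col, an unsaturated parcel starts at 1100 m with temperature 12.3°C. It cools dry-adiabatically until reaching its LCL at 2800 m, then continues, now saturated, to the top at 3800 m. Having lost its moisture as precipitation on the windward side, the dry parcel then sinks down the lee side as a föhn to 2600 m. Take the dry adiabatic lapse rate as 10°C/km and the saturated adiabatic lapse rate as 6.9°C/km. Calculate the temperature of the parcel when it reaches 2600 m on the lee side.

Dry to 2800 m: -10 × 1.7 km = -17°C, so T = -4.7°C.
Saturated to 3800 m: -6.9 × 1 km = -6.9°C, so T = -11.6°C.
Dry descent to 2600 m: +10 × 1.2 km = +12°C, so T = 0.4°C.

0.4°C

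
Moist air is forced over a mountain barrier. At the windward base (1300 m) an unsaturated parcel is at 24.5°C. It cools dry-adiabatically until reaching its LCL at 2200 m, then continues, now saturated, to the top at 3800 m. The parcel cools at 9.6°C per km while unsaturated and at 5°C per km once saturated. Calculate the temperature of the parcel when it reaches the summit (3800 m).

From 1300 m to 2200 m (dry): cools by 9.6 × 0.9 = 8.64°C, giving 15.86°C.
From 2200 m to 3800 m (saturated): cools by 5 × 1.6 = 8°C, giving 7.86°C.

7.86°C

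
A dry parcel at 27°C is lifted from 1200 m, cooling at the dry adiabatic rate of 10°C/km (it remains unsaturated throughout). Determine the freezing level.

Height above start = (27 − 0) / 10 = 2.7 km
Altitude = 1200 m + 2700 m = 3900 m

3900 m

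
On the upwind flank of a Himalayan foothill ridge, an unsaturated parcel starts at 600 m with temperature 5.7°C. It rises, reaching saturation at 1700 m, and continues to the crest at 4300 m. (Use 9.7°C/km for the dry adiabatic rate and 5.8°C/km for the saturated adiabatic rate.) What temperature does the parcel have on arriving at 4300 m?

-20.05°C

From 600 m to 1700 m (dry): cools by 9.7 × 1.1 = 10.67°C, giving -4.97°C.
From 1700 m to 4300 m (saturated): cools by 5.8 × 2.6 = 15.08°C, giving -20.05°C.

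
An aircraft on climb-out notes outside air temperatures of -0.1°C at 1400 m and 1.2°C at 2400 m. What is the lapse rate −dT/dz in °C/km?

-1.3°C/km

Γ = −ΔT/Δz = (-0.1 − 1.2) / (2400 − 1400) m
  = -1.3°C / 1 km = -1.3°C/km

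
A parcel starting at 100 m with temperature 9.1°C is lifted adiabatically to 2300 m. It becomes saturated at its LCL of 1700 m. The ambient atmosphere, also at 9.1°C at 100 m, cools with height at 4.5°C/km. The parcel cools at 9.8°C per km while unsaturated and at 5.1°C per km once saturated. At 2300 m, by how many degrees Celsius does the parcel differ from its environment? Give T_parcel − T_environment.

Parcel:
  From 100 m to 1700 m (dry): cools by 9.8 × 1.6 = 15.68°C, giving -6.58°C.
  From 1700 m to 2300 m (saturated): cools by 5.1 × 0.6 = 3.06°C, giving -9.64°C.
Environment:
  From 100 m to 2300 m (environment): cools by 4.5 × 2.2 = 9.9°C, giving -0.8°C.
T_parcel − T_env = -9.64 − (-0.8) = -8.84°C

-8.84°C (parcel cooler than environment)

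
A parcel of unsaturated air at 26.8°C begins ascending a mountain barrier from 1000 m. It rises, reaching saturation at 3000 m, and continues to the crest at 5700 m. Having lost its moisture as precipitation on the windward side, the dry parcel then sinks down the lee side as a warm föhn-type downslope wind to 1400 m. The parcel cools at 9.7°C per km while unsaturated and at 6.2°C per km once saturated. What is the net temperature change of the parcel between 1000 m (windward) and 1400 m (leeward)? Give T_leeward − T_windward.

From 1000 m to 3000 m (dry): cools by 9.7 × 2 = 19.4°C, giving 7.4°C.
From 3000 m to 5700 m (saturated): cools by 6.2 × 2.7 = 16.74°C, giving -9.34°C.
From 5700 m to 1400 m (dry descent): warms by 9.7 × 4.3 = 41.71°C, giving 32.37°C.
Net change vs windward start: 32.37 − 26.8 = +5.57°C

+5.57°C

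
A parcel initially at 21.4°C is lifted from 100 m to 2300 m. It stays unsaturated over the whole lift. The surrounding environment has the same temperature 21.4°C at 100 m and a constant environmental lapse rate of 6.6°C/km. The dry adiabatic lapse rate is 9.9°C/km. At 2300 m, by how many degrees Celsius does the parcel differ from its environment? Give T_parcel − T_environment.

-7.26°C (parcel cooler than environment)

Parcel:
  Dry to 2300 m: -9.9 × 2.2 km = -21.78°C, so T = -0.38°C.
Environment:
  Environment to 2300 m: -6.6 × 2.2 km = -14.52°C, so T = 6.88°C.
T_parcel − T_env = -0.38 − 6.88 = -7.26°C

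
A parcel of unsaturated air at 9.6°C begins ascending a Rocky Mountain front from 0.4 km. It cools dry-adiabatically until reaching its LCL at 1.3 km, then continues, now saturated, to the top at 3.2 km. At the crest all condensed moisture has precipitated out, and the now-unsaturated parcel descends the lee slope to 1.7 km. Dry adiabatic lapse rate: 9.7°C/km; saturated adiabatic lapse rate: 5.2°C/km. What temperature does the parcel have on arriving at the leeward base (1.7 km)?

400–1300 m, dry: Δz = 0.9 km ⇒ ΔT = -8.73°C; T = 0.87°C
1300–3200 m, saturated: Δz = 1.9 km ⇒ ΔT = -9.88°C; T = -9.01°C
3200–1700 m, dry descent: Δz = 1.5 km ⇒ ΔT = +14.55°C; T = 5.54°C

5.54°C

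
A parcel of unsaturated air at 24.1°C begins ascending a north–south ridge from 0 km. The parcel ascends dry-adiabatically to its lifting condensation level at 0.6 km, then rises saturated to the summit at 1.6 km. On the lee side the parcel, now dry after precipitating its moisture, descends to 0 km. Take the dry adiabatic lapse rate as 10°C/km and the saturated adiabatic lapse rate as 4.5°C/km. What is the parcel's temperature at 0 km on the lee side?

29.6°C

Dry to 600 m: -10 × 0.6 km = -6°C, so T = 18.1°C.
Saturated to 1600 m: -4.5 × 1 km = -4.5°C, so T = 13.6°C.
Dry descent to 0 m: +10 × 1.6 km = +16°C, so T = 29.6°C.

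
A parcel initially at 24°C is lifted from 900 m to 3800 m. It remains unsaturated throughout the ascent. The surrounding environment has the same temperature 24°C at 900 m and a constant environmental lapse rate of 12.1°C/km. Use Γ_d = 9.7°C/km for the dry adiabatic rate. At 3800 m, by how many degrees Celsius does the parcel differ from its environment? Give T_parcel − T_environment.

Parcel:
  900 → 3800 m (dry, 9.7°C/km): ΔT = -9.7 × 2.9 = -28.13°C → T = -4.13°C
Environment:
  900 → 3800 m (environment, 12.1°C/km): ΔT = -12.1 × 2.9 = -35.09°C → T = -11.09°C
T_parcel − T_env = -4.13 − (-11.09) = +6.96°C

+6.96°C (parcel warmer than environment)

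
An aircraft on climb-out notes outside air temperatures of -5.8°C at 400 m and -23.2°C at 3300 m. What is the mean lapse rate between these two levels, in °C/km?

Γ = −ΔT/Δz = (-5.8 − (-23.2)) / (3300 − 400) m
  = 17.4°C / 2.9 km = 6°C/km

6°C/km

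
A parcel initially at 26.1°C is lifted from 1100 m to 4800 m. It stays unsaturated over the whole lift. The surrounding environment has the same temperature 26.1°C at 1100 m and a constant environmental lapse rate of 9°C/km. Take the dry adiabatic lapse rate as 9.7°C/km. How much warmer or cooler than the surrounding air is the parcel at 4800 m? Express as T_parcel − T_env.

-2.59°C (parcel cooler than environment)

Parcel:
  1100 → 4800 m (dry, 9.7°C/km): ΔT = -9.7 × 3.7 = -35.89°C → T = -9.79°C
Environment:
  1100 → 4800 m (environment, 9°C/km): ΔT = -9 × 3.7 = -33.3°C → T = -7.2°C
T_parcel − T_env = -9.79 − (-7.2) = -2.59°C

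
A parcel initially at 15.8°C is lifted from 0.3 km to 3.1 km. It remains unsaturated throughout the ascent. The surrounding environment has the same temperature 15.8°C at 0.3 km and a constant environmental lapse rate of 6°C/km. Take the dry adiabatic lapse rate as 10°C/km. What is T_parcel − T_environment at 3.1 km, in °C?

-11.2°C (parcel cooler than environment)

Parcel:
  Dry to 3100 m: -10 × 2.8 km = -28°C, so T = -12.2°C.
Environment:
  Environment to 3100 m: -6 × 2.8 km = -16.8°C, so T = -1°C.
T_parcel − T_env = -12.2 − (-1) = -11.2°C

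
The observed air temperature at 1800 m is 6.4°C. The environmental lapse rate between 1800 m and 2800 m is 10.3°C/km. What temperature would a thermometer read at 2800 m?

-3.9°C

1800 → 2800 m (environmental, 10.3°C/km): ΔT = -10.3 × 1 = -10.3°C → T = -3.9°C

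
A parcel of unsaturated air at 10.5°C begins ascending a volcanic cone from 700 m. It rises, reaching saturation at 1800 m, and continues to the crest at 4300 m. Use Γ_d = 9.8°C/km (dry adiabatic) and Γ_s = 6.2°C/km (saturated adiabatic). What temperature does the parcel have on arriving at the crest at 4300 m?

700–1800 m, dry: Δz = 1.1 km ⇒ ΔT = -10.78°C; T = -0.28°C
1800–4300 m, saturated: Δz = 2.5 km ⇒ ΔT = -15.5°C; T = -15.78°C

-15.78°C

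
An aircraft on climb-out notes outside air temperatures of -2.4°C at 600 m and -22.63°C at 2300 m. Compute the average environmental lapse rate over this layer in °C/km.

11.9°C/km

Γ = −ΔT/Δz = (-2.4 − (-22.63)) / (2300 − 600) m
  = 20.23°C / 1.7 km = 11.9°C/km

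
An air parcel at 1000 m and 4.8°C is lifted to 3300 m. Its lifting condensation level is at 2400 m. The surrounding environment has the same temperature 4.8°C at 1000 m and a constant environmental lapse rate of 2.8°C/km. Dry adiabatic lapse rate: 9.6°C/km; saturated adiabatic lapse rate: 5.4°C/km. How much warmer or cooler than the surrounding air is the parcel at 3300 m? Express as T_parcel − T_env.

-11.86°C (parcel cooler than environment)

Parcel:
  From 1000 m to 2400 m (dry): cools by 9.6 × 1.4 = 13.44°C, giving -8.64°C.
  From 2400 m to 3300 m (saturated): cools by 5.4 × 0.9 = 4.86°C, giving -13.5°C.
Environment:
  From 1000 m to 3300 m (environment): cools by 2.8 × 2.3 = 6.44°C, giving -1.64°C.
T_parcel − T_env = -13.5 − (-1.64) = -11.86°C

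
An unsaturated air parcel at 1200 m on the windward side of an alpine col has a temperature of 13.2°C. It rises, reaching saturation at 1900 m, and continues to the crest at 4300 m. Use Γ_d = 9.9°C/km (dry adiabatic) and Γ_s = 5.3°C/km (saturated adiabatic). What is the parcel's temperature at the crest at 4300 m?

-6.45°C

Dry to 1900 m: -9.9 × 0.7 km = -6.93°C, so T = 6.27°C.
Saturated to 4300 m: -5.3 × 2.4 km = -12.72°C, so T = -6.45°C.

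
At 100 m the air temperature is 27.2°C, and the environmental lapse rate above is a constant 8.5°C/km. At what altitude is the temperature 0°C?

3300 m

Height above start = (27.2 − 0) / 8.5 = 3.2 km
Altitude = 100 m + 3200 m = 3300 m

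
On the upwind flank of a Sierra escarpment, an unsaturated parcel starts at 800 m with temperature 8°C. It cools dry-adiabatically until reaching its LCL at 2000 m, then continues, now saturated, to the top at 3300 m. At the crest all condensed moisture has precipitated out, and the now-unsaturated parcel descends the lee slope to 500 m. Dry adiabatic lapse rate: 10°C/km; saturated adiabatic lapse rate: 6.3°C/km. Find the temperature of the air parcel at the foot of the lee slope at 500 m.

15.81°C

From 800 m to 2000 m (dry): cools by 10 × 1.2 = 12°C, giving -4°C.
From 2000 m to 3300 m (saturated): cools by 6.3 × 1.3 = 8.19°C, giving -12.19°C.
From 3300 m to 500 m (dry descent): warms by 10 × 2.8 = 28°C, giving 15.81°C.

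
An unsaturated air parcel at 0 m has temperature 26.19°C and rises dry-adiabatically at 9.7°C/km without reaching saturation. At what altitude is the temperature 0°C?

2700 m

Height above start = (26.19 − 0) / 9.7 = 2.7 km
Altitude = 0 m + 2700 m = 2700 m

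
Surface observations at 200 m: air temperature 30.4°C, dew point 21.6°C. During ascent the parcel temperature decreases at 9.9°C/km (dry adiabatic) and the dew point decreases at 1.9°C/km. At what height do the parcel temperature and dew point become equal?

T and T_d converge at 9.9 − 1.9 = 8°C per km
Height above start = (30.4 − 21.6) / 8 = 1.1 km
LCL altitude = 200 m + 1100 m = 1300 m

1300 m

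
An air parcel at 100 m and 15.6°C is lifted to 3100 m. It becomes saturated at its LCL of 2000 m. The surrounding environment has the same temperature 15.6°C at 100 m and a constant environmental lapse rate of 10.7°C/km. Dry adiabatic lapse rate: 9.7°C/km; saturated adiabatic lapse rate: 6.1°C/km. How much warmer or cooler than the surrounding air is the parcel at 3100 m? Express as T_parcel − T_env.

+6.96°C (parcel warmer than environment)

Parcel:
  100 → 2000 m (dry, 9.7°C/km): ΔT = -9.7 × 1.9 = -18.43°C → T = -2.83°C
  2000 → 3100 m (saturated, 6.1°C/km): ΔT = -6.1 × 1.1 = -6.71°C → T = -9.54°C
Environment:
  100 → 3100 m (environment, 10.7°C/km): ΔT = -10.7 × 3 = -32.1°C → T = -16.5°C
T_parcel − T_env = -9.54 − (-16.5) = +6.96°C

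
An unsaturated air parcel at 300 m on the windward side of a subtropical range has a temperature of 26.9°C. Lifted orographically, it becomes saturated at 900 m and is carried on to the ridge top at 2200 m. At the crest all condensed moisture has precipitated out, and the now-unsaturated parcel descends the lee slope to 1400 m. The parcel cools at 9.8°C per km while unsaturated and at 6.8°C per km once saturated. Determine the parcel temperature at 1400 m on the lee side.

300 → 900 m (dry, 9.8°C/km): ΔT = -9.8 × 0.6 = -5.88°C → T = 21.02°C
900 → 2200 m (saturated, 6.8°C/km): ΔT = -6.8 × 1.3 = -8.84°C → T = 12.18°C
2200 → 1400 m (dry descent, 9.8°C/km): ΔT = +9.8 × 0.8 = +7.84°C → T = 20.02°C

20.02°C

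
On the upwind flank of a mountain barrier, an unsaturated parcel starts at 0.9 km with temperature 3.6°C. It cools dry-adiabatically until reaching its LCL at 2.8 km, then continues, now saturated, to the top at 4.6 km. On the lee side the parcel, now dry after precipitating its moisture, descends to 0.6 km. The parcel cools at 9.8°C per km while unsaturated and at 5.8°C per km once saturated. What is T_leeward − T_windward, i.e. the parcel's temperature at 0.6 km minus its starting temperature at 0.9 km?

From 900 m to 2800 m (dry): cools by 9.8 × 1.9 = 18.62°C, giving -15.02°C.
From 2800 m to 4600 m (saturated): cools by 5.8 × 1.8 = 10.44°C, giving -25.46°C.
From 4600 m to 600 m (dry descent): warms by 9.8 × 4 = 39.2°C, giving 13.74°C.
Net change vs windward start: 13.74 − 3.6 = +10.14°C

+10.14°C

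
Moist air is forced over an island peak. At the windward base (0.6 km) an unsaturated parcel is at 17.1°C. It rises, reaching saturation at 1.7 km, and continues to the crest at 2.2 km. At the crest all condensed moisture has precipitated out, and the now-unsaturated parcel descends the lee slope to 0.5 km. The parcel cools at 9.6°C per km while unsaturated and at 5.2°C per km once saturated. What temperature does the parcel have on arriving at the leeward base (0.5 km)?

600 → 1700 m (dry, 9.6°C/km): ΔT = -9.6 × 1.1 = -10.56°C → T = 6.54°C
1700 → 2200 m (saturated, 5.2°C/km): ΔT = -5.2 × 0.5 = -2.6°C → T = 3.94°C
2200 → 500 m (dry descent, 9.6°C/km): ΔT = +9.6 × 1.7 = +16.32°C → T = 20.26°C

20.26°C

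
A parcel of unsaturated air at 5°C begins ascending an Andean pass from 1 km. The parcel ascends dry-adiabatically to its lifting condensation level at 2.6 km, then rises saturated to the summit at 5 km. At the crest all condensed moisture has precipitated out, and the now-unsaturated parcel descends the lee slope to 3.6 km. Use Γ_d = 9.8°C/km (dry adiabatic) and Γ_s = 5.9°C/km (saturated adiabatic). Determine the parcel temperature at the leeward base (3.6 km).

-11.12°C

From 1000 m to 2600 m (dry): cools by 9.8 × 1.6 = 15.68°C, giving -10.68°C.
From 2600 m to 5000 m (saturated): cools by 5.9 × 2.4 = 14.16°C, giving -24.84°C.
From 5000 m to 3600 m (dry descent): warms by 9.8 × 1.4 = 13.72°C, giving -11.12°C.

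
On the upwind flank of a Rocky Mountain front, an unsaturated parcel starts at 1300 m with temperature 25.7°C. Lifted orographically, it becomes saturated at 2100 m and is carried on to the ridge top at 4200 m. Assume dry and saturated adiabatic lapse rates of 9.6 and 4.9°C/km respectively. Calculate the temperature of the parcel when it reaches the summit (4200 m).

Dry to 2100 m: -9.6 × 0.8 km = -7.68°C, so T = 18.02°C.
Saturated to 4200 m: -4.9 × 2.1 km = -10.29°C, so T = 7.73°C.

7.73°C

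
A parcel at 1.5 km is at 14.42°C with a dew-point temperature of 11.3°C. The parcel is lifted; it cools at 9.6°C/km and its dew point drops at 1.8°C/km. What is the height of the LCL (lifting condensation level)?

1.9 km

T and T_d converge at 9.6 − 1.8 = 7.8°C per km
Height above start = (14.42 − 11.3) / 7.8 = 0.4 km
LCL altitude = 1500 m + 400 m = 1900 m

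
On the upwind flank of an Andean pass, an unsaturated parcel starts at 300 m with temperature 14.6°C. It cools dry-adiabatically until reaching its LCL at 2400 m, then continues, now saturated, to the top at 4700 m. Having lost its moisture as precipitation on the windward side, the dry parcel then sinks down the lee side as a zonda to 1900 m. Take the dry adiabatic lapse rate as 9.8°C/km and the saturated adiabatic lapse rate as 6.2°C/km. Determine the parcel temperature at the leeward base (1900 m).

From 300 m to 2400 m (dry): cools by 9.8 × 2.1 = 20.58°C, giving -5.98°C.
From 2400 m to 4700 m (saturated): cools by 6.2 × 2.3 = 14.26°C, giving -20.24°C.
From 4700 m to 1900 m (dry descent): warms by 9.8 × 2.8 = 27.44°C, giving 7.2°C.

7.2°C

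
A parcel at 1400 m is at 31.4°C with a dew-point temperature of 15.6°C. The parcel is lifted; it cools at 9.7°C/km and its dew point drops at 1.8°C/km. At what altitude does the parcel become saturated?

T and T_d converge at 9.7 − 1.8 = 7.9°C per km
Height above start = (31.4 − 15.6) / 7.9 = 2 km
LCL altitude = 1400 m + 2000 m = 3400 m

3400 m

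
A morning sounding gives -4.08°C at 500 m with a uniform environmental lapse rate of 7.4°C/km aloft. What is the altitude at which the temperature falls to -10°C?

1300 m

Height above start = (-4.08 − (-10)) / 7.4 = 0.8 km
Altitude = 500 m + 800 m = 1300 m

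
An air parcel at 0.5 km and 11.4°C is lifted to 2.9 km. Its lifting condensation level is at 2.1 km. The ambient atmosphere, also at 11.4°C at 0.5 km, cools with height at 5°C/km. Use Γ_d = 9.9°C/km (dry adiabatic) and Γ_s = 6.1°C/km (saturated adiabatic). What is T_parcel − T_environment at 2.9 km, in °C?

Parcel:
  From 500 m to 2100 m (dry): cools by 9.9 × 1.6 = 15.84°C, giving -4.44°C.
  From 2100 m to 2900 m (saturated): cools by 6.1 × 0.8 = 4.88°C, giving -9.32°C.
Environment:
  From 500 m to 2900 m (environment): cools by 5 × 2.4 = 12°C, giving -0.6°C.
T_parcel − T_env = -9.32 − (-0.6) = -8.72°C

-8.72°C (parcel cooler than environment)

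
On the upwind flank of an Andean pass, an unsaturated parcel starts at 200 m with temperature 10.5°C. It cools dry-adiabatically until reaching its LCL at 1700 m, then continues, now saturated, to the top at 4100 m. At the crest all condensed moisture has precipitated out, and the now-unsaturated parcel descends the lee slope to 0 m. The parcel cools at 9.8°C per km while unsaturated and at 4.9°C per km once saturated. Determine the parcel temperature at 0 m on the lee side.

Dry to 1700 m: -9.8 × 1.5 km = -14.7°C, so T = -4.2°C.
Saturated to 4100 m: -4.9 × 2.4 km = -11.76°C, so T = -15.96°C.
Dry descent to 0 m: +9.8 × 4.1 km = +40.18°C, so T = 24.22°C.

24.22°C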